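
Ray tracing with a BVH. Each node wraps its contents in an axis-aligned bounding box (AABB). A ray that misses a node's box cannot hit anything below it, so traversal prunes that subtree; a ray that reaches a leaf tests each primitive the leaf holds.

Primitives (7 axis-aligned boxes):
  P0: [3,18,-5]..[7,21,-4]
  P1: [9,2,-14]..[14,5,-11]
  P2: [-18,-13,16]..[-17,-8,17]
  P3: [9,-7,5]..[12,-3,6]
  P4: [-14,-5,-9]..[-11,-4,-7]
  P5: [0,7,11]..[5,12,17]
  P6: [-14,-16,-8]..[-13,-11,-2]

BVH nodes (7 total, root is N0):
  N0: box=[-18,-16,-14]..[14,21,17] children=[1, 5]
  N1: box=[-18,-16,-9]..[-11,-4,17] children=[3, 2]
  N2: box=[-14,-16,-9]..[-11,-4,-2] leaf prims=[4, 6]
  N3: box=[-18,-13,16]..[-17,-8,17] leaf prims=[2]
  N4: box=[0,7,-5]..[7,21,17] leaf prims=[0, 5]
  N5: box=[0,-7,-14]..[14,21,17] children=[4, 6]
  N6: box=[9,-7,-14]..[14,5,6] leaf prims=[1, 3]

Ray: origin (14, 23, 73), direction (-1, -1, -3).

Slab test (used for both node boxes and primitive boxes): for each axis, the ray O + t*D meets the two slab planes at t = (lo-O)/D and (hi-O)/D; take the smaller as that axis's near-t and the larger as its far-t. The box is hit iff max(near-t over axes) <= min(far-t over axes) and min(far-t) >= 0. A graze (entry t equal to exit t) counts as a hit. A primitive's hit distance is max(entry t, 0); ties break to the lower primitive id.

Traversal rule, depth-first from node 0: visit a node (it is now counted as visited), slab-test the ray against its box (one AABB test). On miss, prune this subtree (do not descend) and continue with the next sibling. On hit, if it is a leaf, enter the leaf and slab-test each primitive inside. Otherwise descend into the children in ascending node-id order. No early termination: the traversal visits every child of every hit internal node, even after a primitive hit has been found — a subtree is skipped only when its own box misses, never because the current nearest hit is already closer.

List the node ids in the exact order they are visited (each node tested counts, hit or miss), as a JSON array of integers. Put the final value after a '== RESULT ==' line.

Trace the traversal:
N0 x:[0,32] y:[2,39] z:[56/3,29] -> hit [56/3,29], descend [1, 5]
  N1 x:[25,32] y:[27,39] z:[56/3,82/3] -> hit [27,82/3], descend [2, 3]
    N2 x:[25,28] y:[27,39] z:[25,82/3] -> hit [27,82/3] leaf, test {P4@t=27, P6(miss)}
    N3 x:[31,32] y:[31,36] z:[56/3,19] -> miss, prune
  N5 x:[0,14] y:[2,30] z:[56/3,29] -> miss, prune

Summary -> nodes [0, 1, 2, 3, 5]; box-tests=5; leaf-entries=1; first=P4

== RESULT ==
[0, 1, 2, 3, 5]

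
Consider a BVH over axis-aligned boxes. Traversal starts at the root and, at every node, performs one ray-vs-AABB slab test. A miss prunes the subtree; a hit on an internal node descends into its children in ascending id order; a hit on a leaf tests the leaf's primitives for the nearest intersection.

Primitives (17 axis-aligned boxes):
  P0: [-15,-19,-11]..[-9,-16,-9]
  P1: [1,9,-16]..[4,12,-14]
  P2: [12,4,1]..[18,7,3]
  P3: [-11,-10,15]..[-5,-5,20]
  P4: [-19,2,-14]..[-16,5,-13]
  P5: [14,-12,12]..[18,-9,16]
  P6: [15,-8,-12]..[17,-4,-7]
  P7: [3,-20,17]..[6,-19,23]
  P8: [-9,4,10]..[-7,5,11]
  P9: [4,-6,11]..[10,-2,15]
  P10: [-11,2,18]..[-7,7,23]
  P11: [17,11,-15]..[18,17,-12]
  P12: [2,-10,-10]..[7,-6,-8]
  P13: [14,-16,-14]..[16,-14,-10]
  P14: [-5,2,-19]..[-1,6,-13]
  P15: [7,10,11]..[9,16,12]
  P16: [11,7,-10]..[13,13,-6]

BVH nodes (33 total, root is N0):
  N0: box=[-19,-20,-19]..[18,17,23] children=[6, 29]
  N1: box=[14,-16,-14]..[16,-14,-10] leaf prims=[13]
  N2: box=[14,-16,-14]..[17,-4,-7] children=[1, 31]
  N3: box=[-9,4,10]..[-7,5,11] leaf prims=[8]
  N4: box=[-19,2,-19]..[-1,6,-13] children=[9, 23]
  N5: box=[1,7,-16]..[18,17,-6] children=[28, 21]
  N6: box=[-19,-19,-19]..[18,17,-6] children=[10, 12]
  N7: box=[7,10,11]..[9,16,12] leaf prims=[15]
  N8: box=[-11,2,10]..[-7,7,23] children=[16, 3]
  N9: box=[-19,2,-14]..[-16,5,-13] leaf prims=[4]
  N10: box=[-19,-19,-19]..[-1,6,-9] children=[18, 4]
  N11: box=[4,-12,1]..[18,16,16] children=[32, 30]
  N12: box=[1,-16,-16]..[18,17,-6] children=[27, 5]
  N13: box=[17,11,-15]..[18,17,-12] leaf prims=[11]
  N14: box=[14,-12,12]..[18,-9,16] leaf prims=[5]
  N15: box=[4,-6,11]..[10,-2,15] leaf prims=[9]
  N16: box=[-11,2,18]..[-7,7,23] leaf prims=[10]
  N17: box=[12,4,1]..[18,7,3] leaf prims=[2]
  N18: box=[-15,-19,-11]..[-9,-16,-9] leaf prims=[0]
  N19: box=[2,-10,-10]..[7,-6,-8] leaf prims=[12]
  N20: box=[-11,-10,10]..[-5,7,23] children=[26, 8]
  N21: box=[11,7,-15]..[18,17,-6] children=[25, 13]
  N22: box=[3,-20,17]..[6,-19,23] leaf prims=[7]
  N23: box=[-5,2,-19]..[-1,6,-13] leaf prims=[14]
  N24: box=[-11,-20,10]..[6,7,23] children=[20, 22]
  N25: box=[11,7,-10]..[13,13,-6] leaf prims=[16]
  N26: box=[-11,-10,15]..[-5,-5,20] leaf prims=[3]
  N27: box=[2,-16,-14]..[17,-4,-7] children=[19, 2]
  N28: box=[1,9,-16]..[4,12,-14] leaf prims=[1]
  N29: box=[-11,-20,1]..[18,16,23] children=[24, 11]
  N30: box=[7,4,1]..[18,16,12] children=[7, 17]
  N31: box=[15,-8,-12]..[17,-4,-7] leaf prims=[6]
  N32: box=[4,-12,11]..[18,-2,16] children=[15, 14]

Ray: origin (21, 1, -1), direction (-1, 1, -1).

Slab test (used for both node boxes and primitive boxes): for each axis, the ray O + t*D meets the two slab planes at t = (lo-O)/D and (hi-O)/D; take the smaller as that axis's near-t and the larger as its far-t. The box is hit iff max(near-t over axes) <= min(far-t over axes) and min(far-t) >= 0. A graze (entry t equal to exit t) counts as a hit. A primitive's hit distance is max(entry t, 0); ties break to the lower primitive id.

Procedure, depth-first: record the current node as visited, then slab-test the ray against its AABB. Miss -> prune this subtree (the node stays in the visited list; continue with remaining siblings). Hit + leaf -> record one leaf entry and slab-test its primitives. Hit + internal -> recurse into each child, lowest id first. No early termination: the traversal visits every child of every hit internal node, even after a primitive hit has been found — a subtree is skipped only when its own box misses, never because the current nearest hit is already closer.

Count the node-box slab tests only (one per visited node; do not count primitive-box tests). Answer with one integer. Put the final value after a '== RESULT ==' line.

Trace the traversal:
N0 x:[3,40] y:[-21,16] z:[-24,18] -> hit [3,16], descend [6, 29]
  N6 x:[3,40] y:[-20,16] z:[5,18] -> hit [5,16], descend [10, 12]
    N10 x:[22,40] y:[-20,5] z:[8,18] -> miss, prune
    N12 x:[3,20] y:[-17,16] z:[5,15] -> hit [5,15], descend [5, 27]
      N5 x:[3,20] y:[6,16] z:[5,15] -> hit [6,15], descend [21, 28]
        N21 x:[3,10] y:[6,16] z:[5,14] -> hit [6,10], descend [13, 25]
          N13 x:[3,4] y:[10,16] z:[11,14] -> miss, prune
          N25 x:[8,10] y:[6,12] z:[5,9] -> hit [8,9] leaf, test {P16@t=8}
        N28 x:[17,20] y:[8,11] z:[13,15] -> miss, prune
      N27 x:[4,19] y:[-17,-5] z:[6,13] -> miss, prune
  N29 x:[3,32] y:[-21,15] z:[-24,-2] -> miss, prune

Visited [0, 6, 10, 12, 5, 21, 13, 25, 28, 27, 29]. Tests: 11 box, 1 leaf. Nearest: P16.

== RESULT ==
11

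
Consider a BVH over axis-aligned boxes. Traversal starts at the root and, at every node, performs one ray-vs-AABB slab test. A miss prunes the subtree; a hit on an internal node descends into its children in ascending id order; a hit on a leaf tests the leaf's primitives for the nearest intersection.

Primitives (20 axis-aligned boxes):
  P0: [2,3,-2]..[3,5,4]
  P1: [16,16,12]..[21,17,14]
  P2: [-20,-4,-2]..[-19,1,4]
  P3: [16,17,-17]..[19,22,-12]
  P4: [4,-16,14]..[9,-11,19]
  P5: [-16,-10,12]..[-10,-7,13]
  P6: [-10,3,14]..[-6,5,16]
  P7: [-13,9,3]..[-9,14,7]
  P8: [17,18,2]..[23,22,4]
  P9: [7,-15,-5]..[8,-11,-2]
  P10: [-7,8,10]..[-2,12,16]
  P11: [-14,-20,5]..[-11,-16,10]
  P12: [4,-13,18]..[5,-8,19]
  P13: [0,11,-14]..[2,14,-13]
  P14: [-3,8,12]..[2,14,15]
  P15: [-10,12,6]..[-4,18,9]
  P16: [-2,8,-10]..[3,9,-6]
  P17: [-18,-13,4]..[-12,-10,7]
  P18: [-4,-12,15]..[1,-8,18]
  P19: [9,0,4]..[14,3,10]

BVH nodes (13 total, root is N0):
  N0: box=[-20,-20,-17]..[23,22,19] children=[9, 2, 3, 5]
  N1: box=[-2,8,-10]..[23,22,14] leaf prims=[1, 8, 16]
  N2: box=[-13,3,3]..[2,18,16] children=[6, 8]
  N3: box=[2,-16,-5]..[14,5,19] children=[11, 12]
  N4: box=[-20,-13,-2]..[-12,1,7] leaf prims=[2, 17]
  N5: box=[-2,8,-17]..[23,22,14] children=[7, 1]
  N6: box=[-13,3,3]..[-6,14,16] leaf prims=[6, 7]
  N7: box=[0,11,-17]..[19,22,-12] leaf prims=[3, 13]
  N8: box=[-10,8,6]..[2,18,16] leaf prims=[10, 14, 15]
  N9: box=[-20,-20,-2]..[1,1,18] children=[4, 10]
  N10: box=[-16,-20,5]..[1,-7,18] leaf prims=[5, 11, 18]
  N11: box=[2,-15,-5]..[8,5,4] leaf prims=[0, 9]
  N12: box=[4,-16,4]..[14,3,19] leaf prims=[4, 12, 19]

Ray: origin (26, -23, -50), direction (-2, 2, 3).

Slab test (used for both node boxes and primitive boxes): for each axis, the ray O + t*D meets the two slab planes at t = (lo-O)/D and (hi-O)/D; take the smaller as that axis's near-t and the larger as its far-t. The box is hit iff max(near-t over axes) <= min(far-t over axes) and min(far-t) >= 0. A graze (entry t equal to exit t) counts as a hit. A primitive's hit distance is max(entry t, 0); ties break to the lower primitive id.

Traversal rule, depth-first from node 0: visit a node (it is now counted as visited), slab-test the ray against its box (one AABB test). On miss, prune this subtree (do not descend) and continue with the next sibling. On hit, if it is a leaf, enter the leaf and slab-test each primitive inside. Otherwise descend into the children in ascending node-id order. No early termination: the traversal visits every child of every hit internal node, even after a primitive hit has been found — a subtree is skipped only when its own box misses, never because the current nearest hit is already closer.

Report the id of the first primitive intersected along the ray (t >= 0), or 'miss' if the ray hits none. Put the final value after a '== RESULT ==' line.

Traverse from the root:
N0 x:[3/2,23] y:[3/2,45/2] z:[11,23] -> hit [11,45/2], descend [2, 3, 5, 9]
  N2 x:[12,39/2] y:[13,41/2] z:[53/3,22] -> hit [53/3,39/2], descend [6, 8]
    N6 x:[16,39/2] y:[13,37/2] z:[53/3,22] -> hit [53/3,37/2] leaf, test {P6(miss), P7@t=53/3}
    N8 x:[12,18] y:[31/2,41/2] z:[56/3,22] -> miss, prune
  N3 x:[6,12] y:[7/2,14] z:[15,23] -> miss, prune
  N5 x:[3/2,14] y:[31/2,45/2] z:[11,64/3] -> miss, prune
  N9 x:[25/2,23] y:[3/2,12] z:[16,68/3] -> miss, prune

order=[0, 2, 6, 8, 3, 5, 9]  |boxes|=7  |leaves|=1  hit=P7

== RESULT ==
7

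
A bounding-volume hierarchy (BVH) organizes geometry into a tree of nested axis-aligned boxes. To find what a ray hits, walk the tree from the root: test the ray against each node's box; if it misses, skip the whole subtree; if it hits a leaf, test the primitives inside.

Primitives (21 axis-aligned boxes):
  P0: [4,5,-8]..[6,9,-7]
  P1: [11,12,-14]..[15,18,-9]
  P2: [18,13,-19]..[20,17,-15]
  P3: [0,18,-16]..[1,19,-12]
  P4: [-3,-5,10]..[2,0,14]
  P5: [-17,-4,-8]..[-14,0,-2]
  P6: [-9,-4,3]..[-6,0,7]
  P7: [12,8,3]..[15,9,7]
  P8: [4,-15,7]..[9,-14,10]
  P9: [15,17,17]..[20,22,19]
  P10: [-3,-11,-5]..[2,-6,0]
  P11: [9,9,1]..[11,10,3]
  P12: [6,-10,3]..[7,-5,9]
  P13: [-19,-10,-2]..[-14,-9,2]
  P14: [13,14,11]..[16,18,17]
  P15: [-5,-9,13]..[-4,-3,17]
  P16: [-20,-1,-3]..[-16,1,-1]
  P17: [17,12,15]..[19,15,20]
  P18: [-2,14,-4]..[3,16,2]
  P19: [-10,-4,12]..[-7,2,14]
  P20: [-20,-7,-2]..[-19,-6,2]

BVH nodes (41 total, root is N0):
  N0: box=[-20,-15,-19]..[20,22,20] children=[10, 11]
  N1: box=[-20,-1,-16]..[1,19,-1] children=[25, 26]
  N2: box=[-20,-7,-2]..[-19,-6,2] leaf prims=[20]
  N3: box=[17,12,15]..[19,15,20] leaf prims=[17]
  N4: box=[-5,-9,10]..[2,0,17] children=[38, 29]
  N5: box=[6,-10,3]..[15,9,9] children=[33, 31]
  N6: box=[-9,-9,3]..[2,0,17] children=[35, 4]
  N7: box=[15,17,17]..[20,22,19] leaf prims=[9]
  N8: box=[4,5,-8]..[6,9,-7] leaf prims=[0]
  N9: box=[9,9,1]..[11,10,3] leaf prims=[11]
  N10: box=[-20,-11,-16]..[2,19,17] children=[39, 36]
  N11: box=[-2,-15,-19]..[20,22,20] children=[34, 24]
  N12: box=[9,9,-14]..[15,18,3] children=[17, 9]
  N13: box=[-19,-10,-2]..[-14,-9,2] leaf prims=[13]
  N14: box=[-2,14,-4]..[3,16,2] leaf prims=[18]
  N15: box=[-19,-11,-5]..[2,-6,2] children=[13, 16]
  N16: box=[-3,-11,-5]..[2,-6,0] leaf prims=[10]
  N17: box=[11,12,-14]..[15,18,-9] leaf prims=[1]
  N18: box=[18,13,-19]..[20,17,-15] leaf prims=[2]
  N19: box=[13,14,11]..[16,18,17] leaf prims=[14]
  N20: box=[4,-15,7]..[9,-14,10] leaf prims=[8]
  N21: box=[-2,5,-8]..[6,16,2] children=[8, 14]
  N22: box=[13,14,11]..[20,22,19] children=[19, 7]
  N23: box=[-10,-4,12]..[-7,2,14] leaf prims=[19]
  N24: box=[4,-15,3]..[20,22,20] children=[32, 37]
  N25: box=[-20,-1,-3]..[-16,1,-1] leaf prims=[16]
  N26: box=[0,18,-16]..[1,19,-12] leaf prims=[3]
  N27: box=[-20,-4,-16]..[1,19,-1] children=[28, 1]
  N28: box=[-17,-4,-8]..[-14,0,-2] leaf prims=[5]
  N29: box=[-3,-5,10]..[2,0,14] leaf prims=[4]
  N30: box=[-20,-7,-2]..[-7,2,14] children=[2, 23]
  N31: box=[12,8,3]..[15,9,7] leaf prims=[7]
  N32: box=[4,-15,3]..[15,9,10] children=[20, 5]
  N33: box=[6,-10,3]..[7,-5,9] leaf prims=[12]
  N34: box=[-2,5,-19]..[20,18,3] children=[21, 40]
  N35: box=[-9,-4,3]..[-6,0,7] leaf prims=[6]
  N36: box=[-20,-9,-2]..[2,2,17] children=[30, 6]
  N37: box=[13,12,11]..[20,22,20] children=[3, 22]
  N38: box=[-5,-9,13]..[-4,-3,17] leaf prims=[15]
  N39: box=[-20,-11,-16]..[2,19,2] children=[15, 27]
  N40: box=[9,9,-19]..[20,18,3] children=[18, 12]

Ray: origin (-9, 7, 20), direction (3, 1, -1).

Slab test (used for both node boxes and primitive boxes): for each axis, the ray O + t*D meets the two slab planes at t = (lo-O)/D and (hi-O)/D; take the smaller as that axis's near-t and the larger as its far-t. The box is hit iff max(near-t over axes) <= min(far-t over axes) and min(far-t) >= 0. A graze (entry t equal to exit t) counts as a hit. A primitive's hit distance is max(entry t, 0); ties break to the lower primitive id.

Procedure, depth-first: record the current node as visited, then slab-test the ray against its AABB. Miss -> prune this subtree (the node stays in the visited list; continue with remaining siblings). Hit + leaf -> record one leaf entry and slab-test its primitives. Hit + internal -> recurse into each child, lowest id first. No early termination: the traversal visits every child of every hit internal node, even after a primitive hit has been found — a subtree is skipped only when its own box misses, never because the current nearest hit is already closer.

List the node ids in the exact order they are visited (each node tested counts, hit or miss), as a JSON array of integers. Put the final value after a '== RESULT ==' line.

Trace the traversal:
N0 x:[-11/3,29/3] y:[-22,15] z:[0,39] -> hit [0,29/3], descend [10, 11]
  N10 x:[-11/3,11/3] y:[-18,12] z:[3,36] -> hit [3,11/3], descend [36, 39]
    N36 x:[-11/3,11/3] y:[-16,-5] z:[3,22] -> miss, prune
    N39 x:[-11/3,11/3] y:[-18,12] z:[18,36] -> miss, prune
  N11 x:[7/3,29/3] y:[-22,15] z:[0,39] -> hit [7/3,29/3], descend [24, 34]
    N24 x:[13/3,29/3] y:[-22,15] z:[0,17] -> hit [13/3,29/3], descend [32, 37]
      N32 x:[13/3,8] y:[-22,2] z:[10,17] -> miss, prune
      N37 x:[22/3,29/3] y:[5,15] z:[0,9] -> hit [22/3,9], descend [3, 22]
        N3 x:[26/3,28/3] y:[5,8] z:[0,5] -> miss, prune
        N22 x:[22/3,29/3] y:[7,15] z:[1,9] -> hit [22/3,9], descend [7, 19]
          N7 x:[8,29/3] y:[10,15] z:[1,3] -> miss, prune
          N19 x:[22/3,25/3] y:[7,11] z:[3,9] -> hit [22/3,25/3] leaf, test {P14@t=22/3}
    N34 x:[7/3,29/3] y:[-2,11] z:[17,39] -> miss, prune

Visited [0, 10, 36, 39, 11, 24, 32, 37, 3, 22, 7, 19, 34]. Tests: 13 box, 1 leaf. Nearest: P14.

== RESULT ==
[0, 10, 36, 39, 11, 24, 32, 37, 3, 22, 7, 19, 34]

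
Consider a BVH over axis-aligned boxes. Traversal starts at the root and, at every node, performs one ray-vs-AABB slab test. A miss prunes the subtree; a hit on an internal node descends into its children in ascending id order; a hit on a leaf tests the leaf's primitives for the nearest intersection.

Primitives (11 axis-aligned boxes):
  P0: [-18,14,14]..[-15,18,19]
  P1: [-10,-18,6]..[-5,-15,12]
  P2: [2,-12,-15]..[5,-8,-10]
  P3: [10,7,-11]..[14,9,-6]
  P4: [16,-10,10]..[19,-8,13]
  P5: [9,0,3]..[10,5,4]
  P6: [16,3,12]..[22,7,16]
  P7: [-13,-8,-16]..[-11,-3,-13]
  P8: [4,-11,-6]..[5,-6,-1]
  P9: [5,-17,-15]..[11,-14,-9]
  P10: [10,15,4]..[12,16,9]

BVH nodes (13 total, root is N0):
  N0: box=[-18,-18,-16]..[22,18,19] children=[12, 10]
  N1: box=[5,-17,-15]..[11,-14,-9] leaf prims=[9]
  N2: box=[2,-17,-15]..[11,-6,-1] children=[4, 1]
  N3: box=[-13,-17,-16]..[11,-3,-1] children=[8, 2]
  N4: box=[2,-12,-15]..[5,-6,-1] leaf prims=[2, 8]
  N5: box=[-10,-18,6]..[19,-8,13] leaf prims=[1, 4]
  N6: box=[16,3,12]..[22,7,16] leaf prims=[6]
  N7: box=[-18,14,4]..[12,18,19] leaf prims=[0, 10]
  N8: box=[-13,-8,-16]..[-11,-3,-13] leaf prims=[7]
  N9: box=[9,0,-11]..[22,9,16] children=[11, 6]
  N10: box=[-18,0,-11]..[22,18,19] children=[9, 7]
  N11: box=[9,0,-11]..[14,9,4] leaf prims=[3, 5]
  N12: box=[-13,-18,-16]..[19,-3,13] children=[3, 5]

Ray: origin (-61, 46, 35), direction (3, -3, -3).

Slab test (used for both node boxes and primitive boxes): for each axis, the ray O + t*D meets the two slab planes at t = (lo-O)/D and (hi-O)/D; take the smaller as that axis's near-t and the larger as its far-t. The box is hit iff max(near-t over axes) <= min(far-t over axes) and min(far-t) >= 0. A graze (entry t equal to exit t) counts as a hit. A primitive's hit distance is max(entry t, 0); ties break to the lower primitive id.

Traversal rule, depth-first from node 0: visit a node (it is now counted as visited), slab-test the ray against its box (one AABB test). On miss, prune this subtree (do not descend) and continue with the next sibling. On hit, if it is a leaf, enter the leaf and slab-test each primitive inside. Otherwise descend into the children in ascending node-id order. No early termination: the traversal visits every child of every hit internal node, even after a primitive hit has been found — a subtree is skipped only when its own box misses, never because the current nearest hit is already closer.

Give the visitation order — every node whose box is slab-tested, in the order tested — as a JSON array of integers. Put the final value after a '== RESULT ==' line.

Trace the traversal:
N0 x:[43/3,83/3] y:[28/3,64/3] z:[16/3,17] -> hit [43/3,17], descend [10, 12]
  N10 x:[43/3,83/3] y:[28/3,46/3] z:[16/3,46/3] -> hit [43/3,46/3], descend [7, 9]
    N7 x:[43/3,73/3] y:[28/3,32/3] z:[16/3,31/3] -> miss, prune
    N9 x:[70/3,83/3] y:[37/3,46/3] z:[19/3,46/3] -> miss, prune
  N12 x:[16,80/3] y:[49/3,64/3] z:[22/3,17] -> hit [49/3,17], descend [3, 5]
    N3 x:[16,24] y:[49/3,21] z:[12,17] -> hit [49/3,17], descend [2, 8]
      N2 x:[21,24] y:[52/3,21] z:[12,50/3] -> miss, prune
      N8 x:[16,50/3] y:[49/3,18] z:[16,17] -> hit [49/3,50/3] leaf, test {P7@t=49/3}
    N5 x:[17,80/3] y:[18,64/3] z:[22/3,29/3] -> miss, prune

Visited [0, 10, 7, 9, 12, 3, 2, 8, 5]. Tests: 9 box, 1 leaf. Nearest: P7.

== RESULT ==
[0, 10, 7, 9, 12, 3, 2, 8, 5]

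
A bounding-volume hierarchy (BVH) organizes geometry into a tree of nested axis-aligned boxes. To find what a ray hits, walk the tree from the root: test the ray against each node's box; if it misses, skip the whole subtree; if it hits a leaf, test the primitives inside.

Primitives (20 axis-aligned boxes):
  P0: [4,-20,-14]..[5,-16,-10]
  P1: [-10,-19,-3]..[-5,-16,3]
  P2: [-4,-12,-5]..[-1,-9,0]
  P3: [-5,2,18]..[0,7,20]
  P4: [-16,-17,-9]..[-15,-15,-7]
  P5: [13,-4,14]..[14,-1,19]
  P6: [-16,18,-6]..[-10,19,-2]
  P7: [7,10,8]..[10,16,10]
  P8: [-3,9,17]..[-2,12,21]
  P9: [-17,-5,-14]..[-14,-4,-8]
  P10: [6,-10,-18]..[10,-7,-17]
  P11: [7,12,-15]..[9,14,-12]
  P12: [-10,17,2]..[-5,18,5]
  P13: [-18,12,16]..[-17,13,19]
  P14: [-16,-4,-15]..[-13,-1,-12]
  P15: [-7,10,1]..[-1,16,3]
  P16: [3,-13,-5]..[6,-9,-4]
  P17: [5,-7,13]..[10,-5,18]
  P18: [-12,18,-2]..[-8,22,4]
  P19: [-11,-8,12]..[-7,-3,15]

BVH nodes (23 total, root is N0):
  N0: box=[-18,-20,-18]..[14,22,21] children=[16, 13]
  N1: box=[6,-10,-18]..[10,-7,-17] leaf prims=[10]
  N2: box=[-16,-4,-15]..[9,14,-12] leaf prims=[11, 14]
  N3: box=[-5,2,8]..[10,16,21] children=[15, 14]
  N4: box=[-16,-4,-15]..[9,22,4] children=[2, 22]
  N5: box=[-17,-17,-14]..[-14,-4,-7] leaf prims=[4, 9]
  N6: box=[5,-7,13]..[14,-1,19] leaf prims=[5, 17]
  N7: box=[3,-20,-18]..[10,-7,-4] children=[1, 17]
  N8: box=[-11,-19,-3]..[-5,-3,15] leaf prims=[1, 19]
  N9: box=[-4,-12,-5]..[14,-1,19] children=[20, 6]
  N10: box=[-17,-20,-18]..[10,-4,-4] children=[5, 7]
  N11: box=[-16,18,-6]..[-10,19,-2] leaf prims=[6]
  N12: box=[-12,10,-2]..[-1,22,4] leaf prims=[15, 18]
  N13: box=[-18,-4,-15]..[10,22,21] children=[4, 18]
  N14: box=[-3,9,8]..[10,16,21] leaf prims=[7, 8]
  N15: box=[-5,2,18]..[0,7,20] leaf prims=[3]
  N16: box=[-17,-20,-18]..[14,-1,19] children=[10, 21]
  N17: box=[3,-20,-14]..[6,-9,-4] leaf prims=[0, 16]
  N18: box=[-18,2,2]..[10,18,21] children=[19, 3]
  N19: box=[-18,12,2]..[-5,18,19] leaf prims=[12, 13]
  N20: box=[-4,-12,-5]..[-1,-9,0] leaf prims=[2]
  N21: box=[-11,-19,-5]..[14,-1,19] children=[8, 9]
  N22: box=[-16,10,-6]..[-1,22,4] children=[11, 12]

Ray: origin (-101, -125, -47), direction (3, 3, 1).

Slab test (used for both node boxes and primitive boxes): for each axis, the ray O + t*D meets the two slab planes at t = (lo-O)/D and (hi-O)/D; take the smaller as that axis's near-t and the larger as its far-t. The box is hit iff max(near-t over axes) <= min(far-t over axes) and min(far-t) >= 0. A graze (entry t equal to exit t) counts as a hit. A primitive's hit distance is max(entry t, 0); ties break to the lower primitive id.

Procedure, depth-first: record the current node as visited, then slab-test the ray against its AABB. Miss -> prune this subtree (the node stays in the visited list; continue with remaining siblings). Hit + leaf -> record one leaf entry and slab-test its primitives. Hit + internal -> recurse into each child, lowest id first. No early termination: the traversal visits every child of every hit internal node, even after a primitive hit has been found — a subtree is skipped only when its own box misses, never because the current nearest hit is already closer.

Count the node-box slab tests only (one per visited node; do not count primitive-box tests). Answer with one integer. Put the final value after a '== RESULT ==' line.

Traverse from the root:
N0 x:[83/3,115/3] y:[35,49] z:[29,68] -> hit [35,115/3], descend [13, 16]
  N13 x:[83/3,37] y:[121/3,49] z:[32,68] -> miss, prune
  N16 x:[28,115/3] y:[35,124/3] z:[29,66] -> hit [35,115/3], descend [10, 21]
    N10 x:[28,37] y:[35,121/3] z:[29,43] -> hit [35,37], descend [5, 7]
      N5 x:[28,29] y:[36,121/3] z:[33,40] -> miss, prune
      N7 x:[104/3,37] y:[35,118/3] z:[29,43] -> hit [35,37], descend [1, 17]
        N1 x:[107/3,37] y:[115/3,118/3] z:[29,30] -> miss, prune
        N17 x:[104/3,107/3] y:[35,116/3] z:[33,43] -> hit [35,107/3] leaf, test {P0@t=35, P16(miss)}
    N21 x:[30,115/3] y:[106/3,124/3] z:[42,66] -> miss, prune

9 AABB tests over nodes [0, 13, 16, 10, 5, 7, 1, 17, 21]; 1 leaf entered; closest P0.

== RESULT ==
9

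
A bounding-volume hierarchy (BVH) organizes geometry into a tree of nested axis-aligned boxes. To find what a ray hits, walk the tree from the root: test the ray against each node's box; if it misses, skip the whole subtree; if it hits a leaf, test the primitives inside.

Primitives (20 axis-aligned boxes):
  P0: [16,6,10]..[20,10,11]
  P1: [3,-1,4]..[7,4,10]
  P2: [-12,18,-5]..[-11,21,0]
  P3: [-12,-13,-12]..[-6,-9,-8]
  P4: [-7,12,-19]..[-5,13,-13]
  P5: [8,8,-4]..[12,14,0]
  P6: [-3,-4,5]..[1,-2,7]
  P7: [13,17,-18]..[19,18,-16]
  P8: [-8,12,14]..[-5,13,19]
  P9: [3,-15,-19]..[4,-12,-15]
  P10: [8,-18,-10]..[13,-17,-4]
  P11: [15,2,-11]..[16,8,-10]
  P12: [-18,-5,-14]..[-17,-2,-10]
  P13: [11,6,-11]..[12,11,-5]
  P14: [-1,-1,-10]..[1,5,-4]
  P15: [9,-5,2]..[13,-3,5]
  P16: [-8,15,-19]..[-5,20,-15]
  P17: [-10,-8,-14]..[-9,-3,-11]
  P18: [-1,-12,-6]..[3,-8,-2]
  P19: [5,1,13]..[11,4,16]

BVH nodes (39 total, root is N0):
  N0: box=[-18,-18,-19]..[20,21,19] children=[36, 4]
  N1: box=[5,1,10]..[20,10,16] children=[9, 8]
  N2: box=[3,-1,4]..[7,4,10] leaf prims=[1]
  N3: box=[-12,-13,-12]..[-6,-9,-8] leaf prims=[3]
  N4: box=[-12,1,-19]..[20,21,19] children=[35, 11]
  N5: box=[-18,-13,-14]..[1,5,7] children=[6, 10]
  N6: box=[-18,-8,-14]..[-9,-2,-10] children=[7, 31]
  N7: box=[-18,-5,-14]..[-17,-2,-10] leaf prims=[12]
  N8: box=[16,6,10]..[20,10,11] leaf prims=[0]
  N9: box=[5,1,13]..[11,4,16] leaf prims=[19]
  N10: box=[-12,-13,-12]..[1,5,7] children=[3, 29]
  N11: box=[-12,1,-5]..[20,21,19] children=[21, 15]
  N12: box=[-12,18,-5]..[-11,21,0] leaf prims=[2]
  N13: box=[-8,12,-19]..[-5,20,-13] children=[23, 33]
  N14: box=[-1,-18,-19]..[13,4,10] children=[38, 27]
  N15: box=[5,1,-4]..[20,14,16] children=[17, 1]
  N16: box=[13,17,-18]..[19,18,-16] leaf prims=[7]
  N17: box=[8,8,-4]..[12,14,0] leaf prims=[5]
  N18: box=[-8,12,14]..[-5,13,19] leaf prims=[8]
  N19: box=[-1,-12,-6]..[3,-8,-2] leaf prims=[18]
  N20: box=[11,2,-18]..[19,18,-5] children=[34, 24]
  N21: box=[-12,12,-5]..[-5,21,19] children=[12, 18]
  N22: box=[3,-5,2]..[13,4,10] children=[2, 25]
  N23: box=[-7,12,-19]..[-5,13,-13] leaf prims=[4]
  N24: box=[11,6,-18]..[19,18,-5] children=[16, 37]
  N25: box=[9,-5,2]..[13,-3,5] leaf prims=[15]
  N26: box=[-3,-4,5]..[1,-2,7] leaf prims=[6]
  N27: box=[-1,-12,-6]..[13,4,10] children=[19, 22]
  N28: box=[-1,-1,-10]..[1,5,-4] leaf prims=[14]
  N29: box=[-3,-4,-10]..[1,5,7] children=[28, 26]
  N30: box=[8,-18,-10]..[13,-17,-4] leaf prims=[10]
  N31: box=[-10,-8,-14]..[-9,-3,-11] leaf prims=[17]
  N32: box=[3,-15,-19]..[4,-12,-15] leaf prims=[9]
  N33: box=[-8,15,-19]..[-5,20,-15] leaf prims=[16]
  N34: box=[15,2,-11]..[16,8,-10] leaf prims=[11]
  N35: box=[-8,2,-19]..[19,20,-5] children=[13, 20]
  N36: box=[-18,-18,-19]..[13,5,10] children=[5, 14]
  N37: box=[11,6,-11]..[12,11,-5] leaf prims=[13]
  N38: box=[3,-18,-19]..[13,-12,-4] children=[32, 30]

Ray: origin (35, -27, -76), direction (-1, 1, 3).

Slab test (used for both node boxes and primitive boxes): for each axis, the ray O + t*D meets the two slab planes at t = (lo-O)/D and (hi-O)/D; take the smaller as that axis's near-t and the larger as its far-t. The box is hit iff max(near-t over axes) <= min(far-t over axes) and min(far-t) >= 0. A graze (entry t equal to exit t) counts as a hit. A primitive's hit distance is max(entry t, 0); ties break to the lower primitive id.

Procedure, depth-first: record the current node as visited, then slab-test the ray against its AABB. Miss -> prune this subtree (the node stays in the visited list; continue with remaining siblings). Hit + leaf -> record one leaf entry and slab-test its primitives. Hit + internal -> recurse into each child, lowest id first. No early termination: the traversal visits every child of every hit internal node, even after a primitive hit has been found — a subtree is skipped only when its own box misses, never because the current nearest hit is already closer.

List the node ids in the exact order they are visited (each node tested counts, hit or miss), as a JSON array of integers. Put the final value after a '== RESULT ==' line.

Trace the traversal:
N0 x:[15,53] y:[9,48] z:[19,95/3] -> hit [19,95/3], descend [4, 36]
  N4 x:[15,47] y:[28,48] z:[19,95/3] -> hit [28,95/3], descend [11, 35]
    N11 x:[15,47] y:[28,48] z:[71/3,95/3] -> hit [28,95/3], descend [15, 21]
      N15 x:[15,30] y:[28,41] z:[24,92/3] -> hit [28,30], descend [1, 17]
        N1 x:[15,30] y:[28,37] z:[86/3,92/3] -> hit [86/3,30], descend [8, 9]
          N8 x:[15,19] y:[33,37] z:[86/3,29] -> miss, prune
          N9 x:[24,30] y:[28,31] z:[89/3,92/3] -> hit [89/3,30] leaf, test {P19@t=89/3}
        N17 x:[23,27] y:[35,41] z:[24,76/3] -> miss, prune
      N21 x:[40,47] y:[39,48] z:[71/3,95/3] -> miss, prune
    N35 x:[16,43] y:[29,47] z:[19,71/3] -> miss, prune
  N36 x:[22,53] y:[9,32] z:[19,86/3] -> hit [22,86/3], descend [5, 14]
    N5 x:[34,53] y:[14,32] z:[62/3,83/3] -> miss, prune
    N14 x:[22,36] y:[9,31] z:[19,86/3] -> hit [22,86/3], descend [27, 38]
      N27 x:[22,36] y:[15,31] z:[70/3,86/3] -> hit [70/3,86/3], descend [19, 22]
        N19 x:[32,36] y:[15,19] z:[70/3,74/3] -> miss, prune
        N22 x:[22,32] y:[22,31] z:[26,86/3] -> hit [26,86/3], descend [2, 25]
          N2 x:[28,32] y:[26,31] z:[80/3,86/3] -> hit [28,86/3] leaf, test {P1@t=28}
          N25 x:[22,26] y:[22,24] z:[26,27] -> miss, prune
      N38 x:[22,32] y:[9,15] z:[19,24] -> miss, prune

Visited [0, 4, 11, 15, 1, 8, 9, 17, 21, 35, 36, 5, 14, 27, 19, 22, 2, 25, 38]. Tests: 19 box, 2 leaf. Nearest: P1.

== RESULT ==
[0, 4, 11, 15, 1, 8, 9, 17, 21, 35, 36, 5, 14, 27, 19, 22, 2, 25, 38]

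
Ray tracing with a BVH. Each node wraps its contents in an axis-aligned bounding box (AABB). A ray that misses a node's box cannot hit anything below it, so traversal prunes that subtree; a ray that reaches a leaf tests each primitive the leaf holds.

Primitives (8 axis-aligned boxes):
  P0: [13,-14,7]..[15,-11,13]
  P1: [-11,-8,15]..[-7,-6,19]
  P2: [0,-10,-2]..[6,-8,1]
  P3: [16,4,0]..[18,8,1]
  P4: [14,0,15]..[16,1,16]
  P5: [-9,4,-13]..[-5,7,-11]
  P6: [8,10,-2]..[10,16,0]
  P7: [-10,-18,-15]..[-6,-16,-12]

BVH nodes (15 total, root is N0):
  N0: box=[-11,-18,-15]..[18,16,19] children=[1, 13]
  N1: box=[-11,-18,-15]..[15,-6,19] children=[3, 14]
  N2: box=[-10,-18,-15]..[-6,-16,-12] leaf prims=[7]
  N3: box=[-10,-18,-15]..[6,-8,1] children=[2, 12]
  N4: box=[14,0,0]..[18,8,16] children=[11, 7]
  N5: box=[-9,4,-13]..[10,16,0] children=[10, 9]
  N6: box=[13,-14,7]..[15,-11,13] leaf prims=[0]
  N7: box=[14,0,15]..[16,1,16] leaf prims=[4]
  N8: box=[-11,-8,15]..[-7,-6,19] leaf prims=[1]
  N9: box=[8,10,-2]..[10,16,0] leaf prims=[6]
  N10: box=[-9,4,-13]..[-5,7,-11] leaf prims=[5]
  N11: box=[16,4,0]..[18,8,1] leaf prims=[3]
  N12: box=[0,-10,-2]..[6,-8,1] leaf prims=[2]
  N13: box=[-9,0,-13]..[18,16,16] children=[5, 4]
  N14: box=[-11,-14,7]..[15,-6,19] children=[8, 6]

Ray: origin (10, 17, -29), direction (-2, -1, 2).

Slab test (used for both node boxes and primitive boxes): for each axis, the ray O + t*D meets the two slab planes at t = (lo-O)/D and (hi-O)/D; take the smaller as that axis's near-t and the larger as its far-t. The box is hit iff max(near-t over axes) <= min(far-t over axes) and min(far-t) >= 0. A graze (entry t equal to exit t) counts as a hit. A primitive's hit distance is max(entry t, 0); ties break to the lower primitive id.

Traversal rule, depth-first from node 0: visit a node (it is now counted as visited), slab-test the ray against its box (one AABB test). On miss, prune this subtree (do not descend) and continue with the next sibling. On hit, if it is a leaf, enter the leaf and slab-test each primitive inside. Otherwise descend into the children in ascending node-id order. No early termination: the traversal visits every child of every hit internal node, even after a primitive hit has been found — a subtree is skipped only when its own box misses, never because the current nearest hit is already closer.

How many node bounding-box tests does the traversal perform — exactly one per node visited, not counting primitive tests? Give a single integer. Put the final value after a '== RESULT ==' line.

Traverse from the root:
N0 x:[-4,21/2] y:[1,35] z:[7,24] -> hit [7,21/2], descend [1, 13]
  N1 x:[-5/2,21/2] y:[23,35] z:[7,24] -> miss, prune
  N13 x:[-4,19/2] y:[1,17] z:[8,45/2] -> hit [8,19/2], descend [4, 5]
    N4 x:[-4,-2] y:[9,17] z:[29/2,45/2] -> miss, prune
    N5 x:[0,19/2] y:[1,13] z:[8,29/2] -> hit [8,19/2], descend [9, 10]
      N9 x:[0,1] y:[1,7] z:[27/2,29/2] -> miss, prune
      N10 x:[15/2,19/2] y:[10,13] z:[8,9] -> miss, prune

order=[0, 1, 13, 4, 5, 9, 10]  |boxes|=7  |leaves|=0  hit=miss

== RESULT ==
7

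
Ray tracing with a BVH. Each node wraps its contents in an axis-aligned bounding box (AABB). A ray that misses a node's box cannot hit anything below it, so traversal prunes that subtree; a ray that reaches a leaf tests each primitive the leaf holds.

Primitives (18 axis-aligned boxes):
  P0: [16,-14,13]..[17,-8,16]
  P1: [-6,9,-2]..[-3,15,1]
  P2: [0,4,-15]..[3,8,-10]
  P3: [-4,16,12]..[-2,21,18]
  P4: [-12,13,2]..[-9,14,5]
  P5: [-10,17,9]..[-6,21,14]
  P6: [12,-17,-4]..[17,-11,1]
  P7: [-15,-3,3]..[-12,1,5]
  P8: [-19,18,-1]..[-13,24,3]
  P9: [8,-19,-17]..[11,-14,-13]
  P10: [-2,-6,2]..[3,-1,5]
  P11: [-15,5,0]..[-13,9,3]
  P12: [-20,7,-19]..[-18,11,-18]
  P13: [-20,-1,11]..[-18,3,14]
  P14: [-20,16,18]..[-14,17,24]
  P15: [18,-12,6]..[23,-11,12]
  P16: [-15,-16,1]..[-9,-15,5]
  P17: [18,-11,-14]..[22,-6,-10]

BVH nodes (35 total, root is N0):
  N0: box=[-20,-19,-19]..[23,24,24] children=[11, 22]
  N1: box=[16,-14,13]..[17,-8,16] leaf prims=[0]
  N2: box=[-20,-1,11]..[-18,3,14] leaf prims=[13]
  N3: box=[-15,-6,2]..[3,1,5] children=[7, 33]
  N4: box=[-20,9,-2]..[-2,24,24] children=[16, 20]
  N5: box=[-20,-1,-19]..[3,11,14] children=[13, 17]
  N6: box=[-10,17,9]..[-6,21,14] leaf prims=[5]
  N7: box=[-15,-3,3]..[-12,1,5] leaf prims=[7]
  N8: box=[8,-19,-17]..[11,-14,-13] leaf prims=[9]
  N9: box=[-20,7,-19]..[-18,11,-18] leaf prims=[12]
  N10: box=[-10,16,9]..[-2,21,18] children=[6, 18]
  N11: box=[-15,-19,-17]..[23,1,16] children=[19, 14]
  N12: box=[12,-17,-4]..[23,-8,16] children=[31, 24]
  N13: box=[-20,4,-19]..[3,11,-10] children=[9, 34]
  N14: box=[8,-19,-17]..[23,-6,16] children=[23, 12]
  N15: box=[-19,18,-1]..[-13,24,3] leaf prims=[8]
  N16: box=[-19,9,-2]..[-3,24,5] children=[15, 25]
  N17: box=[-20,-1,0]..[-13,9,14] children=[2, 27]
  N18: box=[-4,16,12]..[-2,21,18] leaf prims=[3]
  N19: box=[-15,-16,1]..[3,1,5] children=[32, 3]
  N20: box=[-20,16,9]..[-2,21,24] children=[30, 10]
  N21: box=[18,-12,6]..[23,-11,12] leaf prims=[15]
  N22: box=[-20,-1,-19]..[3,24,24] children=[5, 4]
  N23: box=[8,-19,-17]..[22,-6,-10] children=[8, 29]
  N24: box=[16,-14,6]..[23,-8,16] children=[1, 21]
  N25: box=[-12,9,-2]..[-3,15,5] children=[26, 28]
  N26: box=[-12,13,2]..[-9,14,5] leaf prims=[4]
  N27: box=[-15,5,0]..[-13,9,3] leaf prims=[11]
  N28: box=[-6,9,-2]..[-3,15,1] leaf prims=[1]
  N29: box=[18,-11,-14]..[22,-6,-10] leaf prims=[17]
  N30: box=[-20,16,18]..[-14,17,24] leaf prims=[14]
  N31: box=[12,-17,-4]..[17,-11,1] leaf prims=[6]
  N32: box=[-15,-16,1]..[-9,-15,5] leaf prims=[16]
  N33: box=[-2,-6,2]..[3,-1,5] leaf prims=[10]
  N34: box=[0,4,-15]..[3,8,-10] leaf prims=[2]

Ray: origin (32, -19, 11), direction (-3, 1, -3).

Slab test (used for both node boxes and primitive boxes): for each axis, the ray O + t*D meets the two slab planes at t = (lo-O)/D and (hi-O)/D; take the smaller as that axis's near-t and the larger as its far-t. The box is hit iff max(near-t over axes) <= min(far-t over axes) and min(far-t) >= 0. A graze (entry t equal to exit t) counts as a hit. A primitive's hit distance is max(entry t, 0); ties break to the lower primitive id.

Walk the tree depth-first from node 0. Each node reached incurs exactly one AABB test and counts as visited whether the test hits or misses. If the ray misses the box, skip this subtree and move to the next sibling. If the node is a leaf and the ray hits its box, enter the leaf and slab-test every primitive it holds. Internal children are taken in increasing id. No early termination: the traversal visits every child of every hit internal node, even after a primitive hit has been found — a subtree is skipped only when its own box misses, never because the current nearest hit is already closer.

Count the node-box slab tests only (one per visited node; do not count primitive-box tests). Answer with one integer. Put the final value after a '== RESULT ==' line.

Traverse from the root:
N0 x:[3,52/3] y:[0,43] z:[-13/3,10] -> hit [3,10], descend [11, 22]
  N11 x:[3,47/3] y:[0,20] z:[-5/3,28/3] -> hit [3,28/3], descend [14, 19]
    N14 x:[3,8] y:[0,13] z:[-5/3,28/3] -> hit [3,8], descend [12, 23]
      N12 x:[3,20/3] y:[2,11] z:[-5/3,5] -> hit [3,5], descend [24, 31]
        N24 x:[3,16/3] y:[5,11] z:[-5/3,5/3] -> miss, prune
        N31 x:[5,20/3] y:[2,8] z:[10/3,5] -> hit [5,5] leaf, test {P6@t=5}
      N23 x:[10/3,8] y:[0,13] z:[7,28/3] -> hit [7,8], descend [8, 29]
        N8 x:[7,8] y:[0,5] z:[8,28/3] -> miss, prune
        N29 x:[10/3,14/3] y:[8,13] z:[7,25/3] -> miss, prune
    N19 x:[29/3,47/3] y:[3,20] z:[2,10/3] -> miss, prune
  N22 x:[29/3,52/3] y:[18,43] z:[-13/3,10] -> miss, prune

Visited [0, 11, 14, 12, 24, 31, 23, 8, 29, 19, 22]. Tests: 11 box, 1 leaf. Nearest: P6.

== RESULT ==
11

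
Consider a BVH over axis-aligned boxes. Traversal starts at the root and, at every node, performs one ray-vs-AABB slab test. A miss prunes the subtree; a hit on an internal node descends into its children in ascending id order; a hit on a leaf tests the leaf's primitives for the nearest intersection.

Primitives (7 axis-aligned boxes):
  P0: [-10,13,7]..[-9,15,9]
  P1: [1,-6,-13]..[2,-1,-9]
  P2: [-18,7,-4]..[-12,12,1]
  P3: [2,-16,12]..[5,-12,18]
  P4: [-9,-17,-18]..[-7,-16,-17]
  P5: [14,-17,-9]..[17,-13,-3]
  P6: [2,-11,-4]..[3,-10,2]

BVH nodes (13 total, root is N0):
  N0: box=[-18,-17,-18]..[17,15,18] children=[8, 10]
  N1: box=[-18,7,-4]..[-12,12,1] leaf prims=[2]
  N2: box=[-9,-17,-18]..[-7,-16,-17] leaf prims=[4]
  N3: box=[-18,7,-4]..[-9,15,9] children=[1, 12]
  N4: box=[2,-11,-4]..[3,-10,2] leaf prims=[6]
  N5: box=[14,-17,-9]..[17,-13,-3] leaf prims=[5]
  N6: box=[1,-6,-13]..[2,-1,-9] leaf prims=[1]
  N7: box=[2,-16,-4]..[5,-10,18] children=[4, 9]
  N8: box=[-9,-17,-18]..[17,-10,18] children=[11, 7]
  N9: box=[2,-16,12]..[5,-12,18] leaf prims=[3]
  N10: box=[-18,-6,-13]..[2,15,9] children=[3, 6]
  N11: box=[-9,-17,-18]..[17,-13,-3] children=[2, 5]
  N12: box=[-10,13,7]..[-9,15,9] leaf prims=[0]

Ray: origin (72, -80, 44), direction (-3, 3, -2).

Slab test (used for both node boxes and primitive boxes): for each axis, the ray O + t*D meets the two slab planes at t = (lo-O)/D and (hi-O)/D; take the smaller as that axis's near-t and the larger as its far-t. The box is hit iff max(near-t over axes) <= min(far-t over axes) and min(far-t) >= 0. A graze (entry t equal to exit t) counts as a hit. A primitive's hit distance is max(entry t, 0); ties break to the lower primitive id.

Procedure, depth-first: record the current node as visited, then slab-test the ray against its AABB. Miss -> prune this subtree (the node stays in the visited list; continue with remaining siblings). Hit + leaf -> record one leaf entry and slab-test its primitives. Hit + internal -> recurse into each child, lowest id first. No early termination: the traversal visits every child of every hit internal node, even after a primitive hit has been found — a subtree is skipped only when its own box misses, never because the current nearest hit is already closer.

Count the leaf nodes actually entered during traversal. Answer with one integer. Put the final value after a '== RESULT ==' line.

Trace the traversal:
N0 x:[55/3,30] y:[21,95/3] z:[13,31] -> hit [21,30], descend [8, 10]
  N8 x:[55/3,27] y:[21,70/3] z:[13,31] -> hit [21,70/3], descend [7, 11]
    N7 x:[67/3,70/3] y:[64/3,70/3] z:[13,24] -> hit [67/3,70/3], descend [4, 9]
      N4 x:[23,70/3] y:[23,70/3] z:[21,24] -> hit [23,70/3] leaf, test {P6@t=23}
      N9 x:[67/3,70/3] y:[64/3,68/3] z:[13,16] -> miss, prune
    N11 x:[55/3,27] y:[21,67/3] z:[47/2,31] -> miss, prune
  N10 x:[70/3,30] y:[74/3,95/3] z:[35/2,57/2] -> hit [74/3,57/2], descend [3, 6]
    N3 x:[27,30] y:[29,95/3] z:[35/2,24] -> miss, prune
    N6 x:[70/3,71/3] y:[74/3,79/3] z:[53/2,57/2] -> miss, prune

Visited [0, 8, 7, 4, 9, 11, 10, 3, 6]. Tests: 9 box, 1 leaf. Nearest: P6.

== RESULT ==
1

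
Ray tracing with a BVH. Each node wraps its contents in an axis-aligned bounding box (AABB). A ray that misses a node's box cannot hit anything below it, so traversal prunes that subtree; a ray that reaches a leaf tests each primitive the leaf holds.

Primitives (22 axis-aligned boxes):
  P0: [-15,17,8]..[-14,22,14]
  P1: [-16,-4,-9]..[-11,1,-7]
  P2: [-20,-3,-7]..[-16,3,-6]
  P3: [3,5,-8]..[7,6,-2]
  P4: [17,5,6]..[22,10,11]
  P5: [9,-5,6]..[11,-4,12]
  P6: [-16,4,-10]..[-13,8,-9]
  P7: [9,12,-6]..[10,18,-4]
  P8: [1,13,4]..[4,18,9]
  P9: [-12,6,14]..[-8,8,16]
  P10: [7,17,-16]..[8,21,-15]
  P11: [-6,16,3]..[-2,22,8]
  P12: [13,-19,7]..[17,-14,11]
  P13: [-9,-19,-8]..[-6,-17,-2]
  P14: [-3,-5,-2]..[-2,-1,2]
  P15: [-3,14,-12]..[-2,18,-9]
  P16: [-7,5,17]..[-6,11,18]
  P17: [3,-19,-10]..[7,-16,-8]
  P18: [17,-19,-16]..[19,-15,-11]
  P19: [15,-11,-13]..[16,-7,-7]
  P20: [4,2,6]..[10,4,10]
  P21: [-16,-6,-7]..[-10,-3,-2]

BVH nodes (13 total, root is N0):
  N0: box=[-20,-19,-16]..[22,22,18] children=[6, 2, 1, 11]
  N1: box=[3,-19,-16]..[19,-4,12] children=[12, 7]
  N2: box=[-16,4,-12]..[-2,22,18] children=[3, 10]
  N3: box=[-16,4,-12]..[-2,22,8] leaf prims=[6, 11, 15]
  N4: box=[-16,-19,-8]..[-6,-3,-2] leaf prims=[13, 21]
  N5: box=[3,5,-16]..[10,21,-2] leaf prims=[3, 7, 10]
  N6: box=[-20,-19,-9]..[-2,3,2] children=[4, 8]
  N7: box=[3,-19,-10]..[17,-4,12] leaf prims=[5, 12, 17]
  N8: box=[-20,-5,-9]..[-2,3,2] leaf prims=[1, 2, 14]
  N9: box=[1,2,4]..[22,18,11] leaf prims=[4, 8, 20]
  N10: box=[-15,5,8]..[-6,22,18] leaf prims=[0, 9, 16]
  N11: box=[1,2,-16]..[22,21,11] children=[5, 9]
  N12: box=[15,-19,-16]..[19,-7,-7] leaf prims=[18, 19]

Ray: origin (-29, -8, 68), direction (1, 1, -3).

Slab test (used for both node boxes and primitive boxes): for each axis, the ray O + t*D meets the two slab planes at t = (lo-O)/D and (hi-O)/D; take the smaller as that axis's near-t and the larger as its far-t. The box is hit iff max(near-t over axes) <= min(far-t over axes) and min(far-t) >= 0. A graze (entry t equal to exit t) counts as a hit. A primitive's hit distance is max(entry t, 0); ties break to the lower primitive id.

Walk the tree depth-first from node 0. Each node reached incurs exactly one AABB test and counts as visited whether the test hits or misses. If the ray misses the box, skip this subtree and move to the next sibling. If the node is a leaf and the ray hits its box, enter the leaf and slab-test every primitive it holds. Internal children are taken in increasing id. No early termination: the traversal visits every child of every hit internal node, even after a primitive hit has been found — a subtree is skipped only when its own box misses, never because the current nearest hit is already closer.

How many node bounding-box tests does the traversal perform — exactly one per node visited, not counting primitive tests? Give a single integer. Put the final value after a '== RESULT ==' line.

Trace the traversal:
N0 x:[9,51] y:[-11,30] z:[50/3,28] -> hit [50/3,28], descend [1, 2, 6, 11]
  N1 x:[32,48] y:[-11,4] z:[56/3,28] -> miss, prune
  N2 x:[13,27] y:[12,30] z:[50/3,80/3] -> hit [50/3,80/3], descend [3, 10]
    N3 x:[13,27] y:[12,30] z:[20,80/3] -> hit [20,80/3] leaf, test {P6(miss), P11(miss), P15@t=26}
    N10 x:[14,23] y:[13,30] z:[50/3,20] -> hit [50/3,20] leaf, test {P0(miss), P9(miss), P16(miss)}
  N6 x:[9,27] y:[-11,11] z:[22,77/3] -> miss, prune
  N11 x:[30,51] y:[10,29] z:[19,28] -> miss, prune

7 AABB tests over nodes [0, 1, 2, 3, 10, 6, 11]; 2 leaves entered; closest P15.

== RESULT ==
7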